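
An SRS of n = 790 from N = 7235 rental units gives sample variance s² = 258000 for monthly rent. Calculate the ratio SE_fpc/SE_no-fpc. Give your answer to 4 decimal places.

f = n/N = 790/7235 = 0.10919143.
SE_no-fpc = √(s²/n) = 18.071588; SE_fpc = √((1−f)s²/n) = 17.056444.
Ratio = √(1−f) = 0.94382656.

0.9438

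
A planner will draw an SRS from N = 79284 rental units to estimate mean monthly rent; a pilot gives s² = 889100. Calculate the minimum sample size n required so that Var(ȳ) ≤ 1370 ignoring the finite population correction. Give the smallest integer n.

649

Without fpc, n₀ = s²/D = 889100/1370 = 648.9781.
Rounding up, n = 649.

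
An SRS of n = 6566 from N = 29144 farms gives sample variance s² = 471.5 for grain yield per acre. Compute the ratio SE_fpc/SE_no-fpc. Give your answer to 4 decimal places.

0.8802

f = n/N = 6566/29144 = 0.22529509.
SE_no-fpc = √(s²/n) = 0.26797261; SE_fpc = √((1−f)s²/n) = 0.23586232.
Ratio = √(1−f) = 0.88017323.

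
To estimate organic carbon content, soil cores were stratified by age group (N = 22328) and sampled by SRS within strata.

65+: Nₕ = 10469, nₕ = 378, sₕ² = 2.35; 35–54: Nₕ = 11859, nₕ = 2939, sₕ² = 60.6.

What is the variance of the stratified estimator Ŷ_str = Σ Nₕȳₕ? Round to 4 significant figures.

2.838 × 10^6

Var(Ŷ_str) = Σₕ Nₕ²(1 − fₕ)sₕ²/nₕ.
65+: 10469²·(1 − 378/10469)·2.35/378 = 656773.27.
35–54: 11859²·(1 − 2939/11859)·60.6/2939 = 2.1811521 × 10^6.
Sum = 2.8379254 × 10^6.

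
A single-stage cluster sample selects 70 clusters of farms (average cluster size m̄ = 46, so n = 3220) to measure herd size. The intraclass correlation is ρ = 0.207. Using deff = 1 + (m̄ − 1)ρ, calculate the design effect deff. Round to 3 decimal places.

deff = 1 + (46 − 1)·0.207 = 1 + 9.315 = 10.315.

10.315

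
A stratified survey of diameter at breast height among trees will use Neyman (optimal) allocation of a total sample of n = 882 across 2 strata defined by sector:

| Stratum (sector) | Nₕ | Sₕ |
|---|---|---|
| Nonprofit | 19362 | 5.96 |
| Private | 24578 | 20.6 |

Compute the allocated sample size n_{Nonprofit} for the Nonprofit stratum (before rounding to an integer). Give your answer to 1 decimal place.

163.7

Neyman allocation: nₕ = n·NₕSₕ / Σⱼ NⱼSⱼ.
Σ NⱼSⱼ = 19362·5.96 + 24578·20.6 = 621704.32.
n_{Nonprofit} = 882·19362·5.96 / 621704.32 = 163.7.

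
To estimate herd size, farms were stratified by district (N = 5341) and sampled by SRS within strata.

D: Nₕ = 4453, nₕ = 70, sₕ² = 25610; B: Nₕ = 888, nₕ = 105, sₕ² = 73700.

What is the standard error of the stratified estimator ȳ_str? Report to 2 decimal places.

Var(ȳ_str) = Σₕ Wₕ²(1 − fₕ)sₕ²/nₕ with Wₕ = Nₕ/N, N = 5341.
D: Wₕ = 0.83373900; term = 0.83373900²·(1 − 0.01571974)·25610/70 = 250.31712.
B: Wₕ = 0.16626100; term = 0.16626100²·(1 − 0.11824324)·73700/105 = 17.108336.
Sum = 267.42546.
SE = √(267.42546) = 16.35.

16.35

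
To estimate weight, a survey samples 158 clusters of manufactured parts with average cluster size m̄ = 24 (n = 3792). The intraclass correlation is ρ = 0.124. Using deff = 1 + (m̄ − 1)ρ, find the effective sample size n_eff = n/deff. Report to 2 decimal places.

984.42

deff = 1 + (24 − 1)·0.124 = 1 + 2.852 = 3.852.
n_eff = 3792 / 3.852 = 984.42.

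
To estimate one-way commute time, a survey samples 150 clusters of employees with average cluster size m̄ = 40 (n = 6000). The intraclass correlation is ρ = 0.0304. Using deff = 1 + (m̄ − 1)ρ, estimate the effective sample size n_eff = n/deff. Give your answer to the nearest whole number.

2745

deff = 1 + (40 − 1)·0.0304 = 1 + 1.1856 = 2.1856.
n_eff = 6000 / 2.1856 = 2745.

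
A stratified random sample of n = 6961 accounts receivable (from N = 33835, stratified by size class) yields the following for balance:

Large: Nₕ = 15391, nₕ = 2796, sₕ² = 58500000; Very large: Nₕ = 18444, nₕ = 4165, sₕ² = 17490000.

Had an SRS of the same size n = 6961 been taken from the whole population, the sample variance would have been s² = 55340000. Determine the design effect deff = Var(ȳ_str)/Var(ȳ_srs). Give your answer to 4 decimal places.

0.7141

Var(ȳ_str) = Σ Wₕ²(1−fₕ)sₕ²/nₕ with Wₕ = Nₕ/33835:
  Large: (15391/33835)²·(1−2796/15391)·58500000/2796 = 3542.8384
  Very large: (18444/33835)²·(1−4165/18444)·17490000/4165 = 966.04053
  → Var(ȳ_str) = 4508.8789.
Var(ȳ_srs) = (1 − 6961/33835)·55340000/6961 = 6314.4227.
deff = 4508.8789 / 6314.4227 = 0.7141.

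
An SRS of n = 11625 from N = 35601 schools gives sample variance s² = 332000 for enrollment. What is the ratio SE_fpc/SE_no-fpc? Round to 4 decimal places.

f = n/N = 11625/35601 = 0.32653577.
SE_no-fpc = √(s²/n) = 5.3440752; SE_fpc = √((1−f)s²/n) = 4.3856082.
Ratio = √(1−f) = 0.82064866.

0.8206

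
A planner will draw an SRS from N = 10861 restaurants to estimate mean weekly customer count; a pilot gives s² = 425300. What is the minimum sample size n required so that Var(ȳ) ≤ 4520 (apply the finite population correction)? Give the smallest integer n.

94

Without fpc, n₀ = s²/D = 425300/4520 = 94.0929.
With fpc, (1 − n/N)·s²/n ≤ D requires n ≥ n₀/(1 + n₀/N) = 94.0929/(1 + 94.0929/10861) = 93.2847.
Rounding up, n = 94.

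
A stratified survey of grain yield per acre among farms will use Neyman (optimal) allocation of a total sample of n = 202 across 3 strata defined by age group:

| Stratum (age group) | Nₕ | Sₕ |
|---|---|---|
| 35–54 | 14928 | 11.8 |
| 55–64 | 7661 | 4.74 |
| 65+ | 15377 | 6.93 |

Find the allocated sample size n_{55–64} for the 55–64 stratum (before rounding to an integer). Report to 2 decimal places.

Neyman allocation: nₕ = n·NₕSₕ / Σⱼ NⱼSⱼ.
Σ NⱼSⱼ = 14928·11.8 + 7661·4.74 + 15377·6.93 = 319026.15.
n_{55–64} = 202·7661·4.74 / 319026.15 = 22.99.

22.99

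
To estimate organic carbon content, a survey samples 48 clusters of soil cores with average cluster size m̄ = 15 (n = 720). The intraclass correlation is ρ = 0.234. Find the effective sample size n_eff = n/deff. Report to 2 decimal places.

168.38

deff = 1 + (15 − 1)·0.234 = 1 + 3.276 = 4.276.
n_eff = 720 / 4.276 = 168.38.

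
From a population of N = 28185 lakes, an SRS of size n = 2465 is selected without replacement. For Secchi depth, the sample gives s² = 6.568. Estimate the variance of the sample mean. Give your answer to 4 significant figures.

0.002431

Under SRS without replacement, Var(ȳ) = (1 − f)·s²/n with f = n/N = 2465/28185 = 0.08745787.
Var(ȳ) = (1 − 0.08745787)·6.568/2465 = 0.91254213·0.002664503 = 0.0024314713.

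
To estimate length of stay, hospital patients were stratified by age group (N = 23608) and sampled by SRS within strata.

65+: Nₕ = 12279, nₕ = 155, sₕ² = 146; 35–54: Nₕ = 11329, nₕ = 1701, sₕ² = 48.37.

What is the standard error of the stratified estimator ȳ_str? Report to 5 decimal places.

Var(ȳ_str) = Σₕ Wₕ²(1 − fₕ)sₕ²/nₕ with Wₕ = Nₕ/N, N = 23608.
65+: Wₕ = 0.52012030; term = 0.52012030²·(1 − 0.01262318)·146/155 = 0.25160061.
35–54: Wₕ = 0.47987970; term = 0.47987970²·(1 − 0.15014564)·48.37/1701 = 0.0055652034.
Sum = 0.25716581.
SE = √(0.25716581) = 0.50712.

0.50712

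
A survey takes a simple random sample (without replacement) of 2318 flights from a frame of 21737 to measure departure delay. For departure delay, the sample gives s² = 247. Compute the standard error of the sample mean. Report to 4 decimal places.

0.3085

Under SRS without replacement, Var(ȳ) = (1 − f)·s²/n with f = n/N = 2318/21737 = 0.10663845.
Var(ȳ) = (1 − 0.10663845)·247/2318 = 0.89336155·0.10655738 = 0.095194263.
SE(ȳ) = √(0.095194263) = 0.3085.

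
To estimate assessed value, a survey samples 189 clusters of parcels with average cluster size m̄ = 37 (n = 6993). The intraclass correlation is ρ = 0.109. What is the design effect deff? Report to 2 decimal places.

deff = 1 + (37 − 1)·0.109 = 1 + 3.924 = 4.924.

4.92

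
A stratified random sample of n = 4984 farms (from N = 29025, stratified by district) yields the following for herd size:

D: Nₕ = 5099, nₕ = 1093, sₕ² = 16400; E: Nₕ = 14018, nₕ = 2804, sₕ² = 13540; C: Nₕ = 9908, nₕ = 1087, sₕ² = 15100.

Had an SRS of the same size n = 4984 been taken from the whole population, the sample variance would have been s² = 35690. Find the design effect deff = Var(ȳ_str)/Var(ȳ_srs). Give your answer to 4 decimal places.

0.4562

Var(ȳ_str) = Σ Wₕ²(1−fₕ)sₕ²/nₕ with Wₕ = Nₕ/29025:
  D: (5099/29025)²·(1−1093/5099)·16400/1093 = 0.36381046
  E: (14018/29025)²·(1−2804/14018)·13540/2804 = 0.90103737
  C: (9908/29025)²·(1−1087/9908)·15100/1087 = 1.441142
  → Var(ȳ_str) = 2.7059898.
Var(ȳ_srs) = (1 − 4984/29025)·35690/4984 = 5.9312853.
deff = 2.7059898 / 5.9312853 = 0.4562.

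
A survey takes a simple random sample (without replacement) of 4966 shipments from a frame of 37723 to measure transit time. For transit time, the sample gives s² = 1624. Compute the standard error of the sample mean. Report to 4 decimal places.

Under SRS without replacement, Var(ȳ) = (1 − f)·s²/n with f = n/N = 4966/37723 = 0.13164382.
Var(ȳ) = (1 − 0.13164382)·1624/4966 = 0.86835618·0.32702376 = 0.2839731.
SE(ȳ) = √(0.2839731) = 0.5329.

0.5329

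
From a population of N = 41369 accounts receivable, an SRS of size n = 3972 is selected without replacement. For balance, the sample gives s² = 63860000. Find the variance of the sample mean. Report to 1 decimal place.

14533.9

Under SRS without replacement, Var(ȳ) = (1 − f)·s²/n with f = n/N = 3972/41369 = 0.09601392.
Var(ȳ) = (1 − 0.09601392)·63860000/3972 = 0.90398608·16077.543 = 14533.875.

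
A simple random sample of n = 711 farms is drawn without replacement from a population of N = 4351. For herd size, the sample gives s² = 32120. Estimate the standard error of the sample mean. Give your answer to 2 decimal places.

Under SRS without replacement, Var(ȳ) = (1 − f)·s²/n with f = n/N = 711/4351 = 0.16341071.
Var(ȳ) = (1 − 0.16341071)·32120/711 = 0.83658929·45.175809 = 37.793598.
SE(ȳ) = √(37.793598) = 6.15.

6.15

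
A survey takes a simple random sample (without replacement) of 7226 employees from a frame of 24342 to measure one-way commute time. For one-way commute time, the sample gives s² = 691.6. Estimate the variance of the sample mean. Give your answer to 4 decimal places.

0.0673

Under SRS without replacement, Var(ȳ) = (1 − f)·s²/n with f = n/N = 7226/24342 = 0.29685318.
Var(ȳ) = (1 − 0.29685318)·691.6/7226 = 0.70314682·0.095709936 = 0.067298138.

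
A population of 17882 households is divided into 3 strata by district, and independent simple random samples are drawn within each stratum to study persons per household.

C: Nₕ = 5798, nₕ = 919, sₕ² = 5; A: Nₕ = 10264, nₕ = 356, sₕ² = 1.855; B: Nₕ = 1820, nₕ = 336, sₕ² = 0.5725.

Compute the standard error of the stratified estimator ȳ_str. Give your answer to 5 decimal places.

0.04640

Var(ȳ_str) = Σₕ Wₕ²(1 − fₕ)sₕ²/nₕ with Wₕ = Nₕ/N, N = 17882.
C: Wₕ = 0.32423666; term = 0.32423666²·(1 − 0.15850293)·5/919 = 4.8131716 × 10^-4.
A: Wₕ = 0.57398501; term = 0.57398501²·(1 − 0.03468433)·1.855/356 = 0.0016571597.
B: Wₕ = 0.10177832; term = 0.10177832²·(1 − 0.18461538)·0.5725/336 = 1.4391608 × 10^-5.
Sum = 0.0021528685.
SE = √(0.0021528685) = 0.04640.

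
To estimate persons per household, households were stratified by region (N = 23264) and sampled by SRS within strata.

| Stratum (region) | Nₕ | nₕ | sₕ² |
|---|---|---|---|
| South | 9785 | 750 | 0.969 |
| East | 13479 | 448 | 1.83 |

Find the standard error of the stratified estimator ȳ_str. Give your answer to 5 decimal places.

Var(ȳ_str) = Σₕ Wₕ²(1 − fₕ)sₕ²/nₕ with Wₕ = Nₕ/N, N = 23264.
South: Wₕ = 0.42060695; term = 0.42060695²·(1 − 0.07664793)·0.969/750 = 2.1104872 × 10^-4.
East: Wₕ = 0.57939305; term = 0.57939305²·(1 − 0.03323689)·1.83/448 = 0.0013256831.
Sum = 0.0015367318.
SE = √(0.0015367318) = 0.03920.

0.03920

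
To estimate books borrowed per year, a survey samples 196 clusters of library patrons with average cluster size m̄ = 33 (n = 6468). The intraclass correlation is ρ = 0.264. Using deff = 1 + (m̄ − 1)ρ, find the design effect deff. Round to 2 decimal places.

deff = 1 + (33 − 1)·0.264 = 1 + 8.448 = 9.448.

9.45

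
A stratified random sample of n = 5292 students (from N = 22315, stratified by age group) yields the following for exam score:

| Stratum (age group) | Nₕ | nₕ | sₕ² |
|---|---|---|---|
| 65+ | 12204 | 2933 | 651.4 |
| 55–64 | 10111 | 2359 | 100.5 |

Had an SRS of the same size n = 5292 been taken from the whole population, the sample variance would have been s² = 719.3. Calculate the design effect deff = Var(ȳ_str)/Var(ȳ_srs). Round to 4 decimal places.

0.5514

Var(ȳ_str) = Σ Wₕ²(1−fₕ)sₕ²/nₕ with Wₕ = Nₕ/22315:
  65+: (12204/22315)²·(1−2933/12204)·651.4/2933 = 0.050462724
  55–64: (10111/22315)²·(1−2359/10111)·100.5/2359 = 0.006705825
  → Var(ȳ_str) = 0.057168549.
Var(ȳ_srs) = (1 − 5292/22315)·719.3/5292 = 0.10368822.
deff = 0.057168549 / 0.10368822 = 0.5514.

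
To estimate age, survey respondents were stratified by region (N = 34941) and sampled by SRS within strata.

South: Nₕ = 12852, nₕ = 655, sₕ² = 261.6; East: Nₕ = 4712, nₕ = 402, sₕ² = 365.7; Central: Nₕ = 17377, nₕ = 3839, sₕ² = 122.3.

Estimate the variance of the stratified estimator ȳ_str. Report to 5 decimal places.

0.07255

Var(ȳ_str) = Σₕ Wₕ²(1 − fₕ)sₕ²/nₕ with Wₕ = Nₕ/N, N = 34941.
South: Wₕ = 0.36782004; term = 0.36782004²·(1 − 0.05096483)·261.6/655 = 0.051280178.
East: Wₕ = 0.13485590; term = 0.13485590²·(1 − 0.08531409)·365.7/402 = 0.015132504.
Central: Wₕ = 0.49732406; term = 0.49732406²·(1 − 0.22092421)·122.3/3839 = 0.0061385669.
Sum = 0.072551249.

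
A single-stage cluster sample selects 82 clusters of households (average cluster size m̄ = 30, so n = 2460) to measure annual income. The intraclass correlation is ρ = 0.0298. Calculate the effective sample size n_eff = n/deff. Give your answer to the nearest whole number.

deff = 1 + (30 − 1)·0.0298 = 1 + 0.8642 = 1.8642.
n_eff = 2460 / 1.8642 = 1320.

1320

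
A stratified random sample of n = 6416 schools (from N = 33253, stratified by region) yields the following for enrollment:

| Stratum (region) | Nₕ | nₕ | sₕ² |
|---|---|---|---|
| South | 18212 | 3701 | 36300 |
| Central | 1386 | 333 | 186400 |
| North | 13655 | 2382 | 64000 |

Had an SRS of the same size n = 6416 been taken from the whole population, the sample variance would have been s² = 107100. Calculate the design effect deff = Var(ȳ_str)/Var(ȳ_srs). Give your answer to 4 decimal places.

0.5065

Var(ȳ_str) = Σ Wₕ²(1−fₕ)sₕ²/nₕ with Wₕ = Nₕ/33253:
  South: (18212/33253)²·(1−3701/18212)·36300/3701 = 2.3441255
  Central: (1386/33253)²·(1−333/1386)·186400/333 = 0.73880804
  North: (13655/33253)²·(1−2382/13655)·64000/2382 = 3.7403114
  → Var(ȳ_str) = 6.8232449.
Var(ȳ_srs) = (1 − 6416/33253)·107100/6416 = 13.471881.
deff = 6.8232449 / 13.471881 = 0.5065.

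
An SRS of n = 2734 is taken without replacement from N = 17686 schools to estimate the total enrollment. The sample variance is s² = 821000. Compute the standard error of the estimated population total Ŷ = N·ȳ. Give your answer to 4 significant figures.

Var(Ŷ) = N²·Var(ȳ) = N²·(1 − n/N)·s²/n.
f = 2734/17686 = 0.15458555; Var(ȳ) = 0.84541445·821000/2734 = 253.87171.
Var(Ŷ) = 17686² · 253.87171 = 7.9409699 × 10^10.
SE(Ŷ) = √(7.9409699 × 10^10) = 281800.

281800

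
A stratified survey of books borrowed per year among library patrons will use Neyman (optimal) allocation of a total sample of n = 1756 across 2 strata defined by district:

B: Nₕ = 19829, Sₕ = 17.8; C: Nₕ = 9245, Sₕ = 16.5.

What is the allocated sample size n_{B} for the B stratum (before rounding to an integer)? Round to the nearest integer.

1226

Neyman allocation: nₕ = n·NₕSₕ / Σⱼ NⱼSⱼ.
Σ NⱼSⱼ = 19829·17.8 + 9245·16.5 = 505498.7.
n_{B} = 1756·19829·17.8 / 505498.7 = 1226.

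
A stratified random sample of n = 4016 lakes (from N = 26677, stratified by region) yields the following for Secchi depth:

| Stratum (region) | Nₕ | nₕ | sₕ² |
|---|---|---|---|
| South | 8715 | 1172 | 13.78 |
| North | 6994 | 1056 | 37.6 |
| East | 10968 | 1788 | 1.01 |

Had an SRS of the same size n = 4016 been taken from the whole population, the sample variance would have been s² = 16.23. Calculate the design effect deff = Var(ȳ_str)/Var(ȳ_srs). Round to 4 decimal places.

Var(ȳ_str) = Σ Wₕ²(1−fₕ)sₕ²/nₕ with Wₕ = Nₕ/26677:
  South: (8715/26677)²·(1−1172/8715)·13.78/1172 = 0.0010860733
  North: (6994/26677)²·(1−1056/6994)·37.6/1056 = 0.0020778575
  East: (10968/26677)²·(1−1788/10968)·1.01/1788 = 7.9918993 × 10^-5
  → Var(ȳ_str) = 0.0032438498.
Var(ȳ_srs) = (1 − 4016/26677)·16.23/4016 = 0.0034329454.
deff = 0.0032438498 / 0.0034329454 = 0.9449.

0.9449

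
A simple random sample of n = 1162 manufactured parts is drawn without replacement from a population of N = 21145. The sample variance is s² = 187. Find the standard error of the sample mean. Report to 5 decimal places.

0.38998

Under SRS without replacement, Var(ȳ) = (1 − f)·s²/n with f = n/N = 1162/21145 = 0.05495389.
Var(ȳ) = (1 − 0.05495389)·187/1162 = 0.94504611·0.16092943 = 0.15208573.
SE(ȳ) = √(0.15208573) = 0.38998.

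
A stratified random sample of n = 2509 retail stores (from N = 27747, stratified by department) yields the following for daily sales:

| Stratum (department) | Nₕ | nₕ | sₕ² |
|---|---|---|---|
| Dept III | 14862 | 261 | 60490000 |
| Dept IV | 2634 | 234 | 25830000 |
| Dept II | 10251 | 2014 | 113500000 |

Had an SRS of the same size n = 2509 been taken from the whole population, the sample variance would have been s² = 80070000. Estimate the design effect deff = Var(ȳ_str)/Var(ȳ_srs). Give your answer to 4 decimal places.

Var(ȳ_str) = Σ Wₕ²(1−fₕ)sₕ²/nₕ with Wₕ = Nₕ/27747:
  Dept III: (14862/27747)²·(1−261/14862)·60490000/261 = 65323.714
  Dept IV: (2634/27747)²·(1−234/2634)·25830000/234 = 906.36576
  Dept II: (10251/27747)²·(1−2014/10251)·113500000/2014 = 6180.7279
  → Var(ȳ_str) = 72410.808.
Var(ȳ_srs) = (1 − 2509/27747)·80070000/2509 = 29027.395.
deff = 72410.808 / 29027.395 = 2.4946.

2.4946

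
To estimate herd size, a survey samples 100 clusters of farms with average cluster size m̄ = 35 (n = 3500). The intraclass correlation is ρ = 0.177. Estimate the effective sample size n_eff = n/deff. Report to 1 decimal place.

deff = 1 + (35 − 1)·0.177 = 1 + 6.018 = 7.018.
n_eff = 3500 / 7.018 = 498.7.

498.7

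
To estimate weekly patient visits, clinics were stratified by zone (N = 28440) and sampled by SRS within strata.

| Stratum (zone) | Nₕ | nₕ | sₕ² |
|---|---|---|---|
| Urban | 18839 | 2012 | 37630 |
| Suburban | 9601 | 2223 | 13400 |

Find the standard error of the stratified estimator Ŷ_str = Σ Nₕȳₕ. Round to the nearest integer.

Var(Ŷ_str) = Σₕ Nₕ²(1 − fₕ)sₕ²/nₕ.
Urban: 18839²·(1 − 2012/18839)·37630/2012 = 5.9288544 × 10^9.
Suburban: 9601²·(1 − 2223/9601)·13400/2223 = 4.2699271 × 10^8.
Sum = 6.3558471 × 10^9.
SE = √(6.3558471 × 10^9) = 79724.

79724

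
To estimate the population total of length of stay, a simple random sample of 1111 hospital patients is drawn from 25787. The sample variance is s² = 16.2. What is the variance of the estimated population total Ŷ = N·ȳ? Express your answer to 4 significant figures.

9.278 × 10^6

Var(Ŷ) = N²·Var(ȳ) = N²·(1 − n/N)·s²/n.
f = 1111/25787 = 0.04308372; Var(ȳ) = 0.95691628·16.2/1111 = 0.013953235.
Var(Ŷ) = 25787² · 0.013953235 = 9.2784739 × 10^6.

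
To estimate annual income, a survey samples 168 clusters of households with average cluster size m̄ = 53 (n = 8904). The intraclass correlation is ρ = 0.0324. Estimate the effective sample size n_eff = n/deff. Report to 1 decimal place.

3316.4

deff = 1 + (53 − 1)·0.0324 = 1 + 1.6848 = 2.6848.
n_eff = 8904 / 2.6848 = 3316.4.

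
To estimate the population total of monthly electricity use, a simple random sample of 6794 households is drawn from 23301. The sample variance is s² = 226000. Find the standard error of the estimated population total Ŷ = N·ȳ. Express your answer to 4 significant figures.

113100

Var(Ŷ) = N²·Var(ȳ) = N²·(1 − n/N)·s²/n.
f = 6794/23301 = 0.29157547; Var(ȳ) = 0.70842453·226000/6794 = 23.565491.
Var(Ŷ) = 23301² · 23.565491 = 1.2794568 × 10^10.
SE(Ŷ) = √(1.2794568 × 10^10) = 113100.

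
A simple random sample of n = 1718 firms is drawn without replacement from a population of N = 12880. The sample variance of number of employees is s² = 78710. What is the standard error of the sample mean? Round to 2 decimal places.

6.30

Under SRS without replacement, Var(ȳ) = (1 − f)·s²/n with f = n/N = 1718/12880 = 0.13338509.
Var(ȳ) = (1 − 0.13338509)·78710/1718 = 0.86661491·45.814901 = 39.703876.
SE(ȳ) = √(39.703876) = 6.30.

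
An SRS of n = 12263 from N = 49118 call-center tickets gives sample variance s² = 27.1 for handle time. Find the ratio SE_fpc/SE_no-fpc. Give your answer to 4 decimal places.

f = n/N = 12263/49118 = 0.24966407.
SE_no-fpc = √(s²/n) = 0.04700957; SE_fpc = √((1−f)s²/n) = 0.040720598.
Ratio = √(1−f) = 0.86621933.

0.8662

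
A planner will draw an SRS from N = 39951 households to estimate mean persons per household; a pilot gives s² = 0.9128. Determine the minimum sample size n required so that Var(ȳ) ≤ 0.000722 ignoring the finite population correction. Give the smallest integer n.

Without fpc, n₀ = s²/D = 0.9128/0.000722 = 1264.2659.
Rounding up, n = 1265.

1265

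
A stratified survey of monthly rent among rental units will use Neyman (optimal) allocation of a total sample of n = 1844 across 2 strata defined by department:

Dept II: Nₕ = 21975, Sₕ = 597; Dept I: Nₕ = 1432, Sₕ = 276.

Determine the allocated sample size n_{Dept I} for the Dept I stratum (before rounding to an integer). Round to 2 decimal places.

53.93

Neyman allocation: nₕ = n·NₕSₕ / Σⱼ NⱼSⱼ.
Σ NⱼSⱼ = 21975·597 + 1432·276 = 1.3514307 × 10^7.
n_{Dept I} = 1844·1432·276 / (1.3514307 × 10^7) = 53.93.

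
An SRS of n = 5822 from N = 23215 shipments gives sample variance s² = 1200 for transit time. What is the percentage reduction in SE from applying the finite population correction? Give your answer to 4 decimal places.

13.4429

f = n/N = 5822/23215 = 0.25078613.
SE_no-fpc = √(s²/n) = 0.45399861; SE_fpc = √((1−f)s²/n) = 0.39296822.
Ratio = √(1−f) = 0.86557141. Reduction = 100·(1 − 0.86557141) = 13.4429%.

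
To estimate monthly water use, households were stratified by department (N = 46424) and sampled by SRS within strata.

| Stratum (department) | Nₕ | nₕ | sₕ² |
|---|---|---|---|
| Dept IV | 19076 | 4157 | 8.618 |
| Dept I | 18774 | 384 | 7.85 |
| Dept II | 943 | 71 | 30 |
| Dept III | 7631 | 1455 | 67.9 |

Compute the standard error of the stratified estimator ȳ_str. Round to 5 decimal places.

Var(ȳ_str) = Σₕ Wₕ²(1 − fₕ)sₕ²/nₕ with Wₕ = Nₕ/N, N = 46424.
Dept IV: Wₕ = 0.41090815; term = 0.41090815²·(1 − 0.21791780)·8.618/4157 = 2.7375898 × 10^-4.
Dept I: Wₕ = 0.40440290; term = 0.40440290²·(1 − 0.02045382)·7.85/384 = 0.0032748534.
Dept II: Wₕ = 0.02031277; term = 0.02031277²·(1 − 0.07529162)·30/71 = 1.6121519 × 10^-4.
Dept III: Wₕ = 0.16437618; term = 0.16437618²·(1 − 0.19066964)·67.9/1455 = 0.0010204939.
Sum = 0.0047303215.
SE = √(0.0047303215) = 0.06878.

0.06878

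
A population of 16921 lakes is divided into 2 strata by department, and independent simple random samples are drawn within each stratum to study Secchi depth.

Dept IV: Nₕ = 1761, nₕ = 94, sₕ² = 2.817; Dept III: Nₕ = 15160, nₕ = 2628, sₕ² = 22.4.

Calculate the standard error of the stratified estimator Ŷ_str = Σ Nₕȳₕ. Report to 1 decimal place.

Var(Ŷ_str) = Σₕ Nₕ²(1 − fₕ)sₕ²/nₕ.
Dept IV: 1761²·(1 − 94/1761)·2.817/94 = 87973.921.
Dept III: 15160²·(1 − 2628/15160)·22.4/2628 = 1.6193557 × 10^6.
Sum = 1.7073296 × 10^6.
SE = √(1.7073296 × 10^6) = 1306.6.

1306.6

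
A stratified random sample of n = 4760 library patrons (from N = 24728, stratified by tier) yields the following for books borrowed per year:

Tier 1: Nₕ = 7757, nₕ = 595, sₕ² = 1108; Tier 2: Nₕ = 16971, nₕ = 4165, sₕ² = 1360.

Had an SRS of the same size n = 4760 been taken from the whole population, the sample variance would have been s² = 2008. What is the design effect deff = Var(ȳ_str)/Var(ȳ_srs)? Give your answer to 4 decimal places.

Var(ȳ_str) = Σ Wₕ²(1−fₕ)sₕ²/nₕ with Wₕ = Nₕ/24728:
  Tier 1: (7757/24728)²·(1−595/7757)·1108/595 = 0.16918931
  Tier 2: (16971/24728)²·(1−4165/16971)·1360/4165 = 0.1160558
  → Var(ȳ_str) = 0.28524511.
Var(ȳ_srs) = (1 − 4760/24728)·2008/4760 = 0.34064525.
deff = 0.28524511 / 0.34064525 = 0.8374.

0.8374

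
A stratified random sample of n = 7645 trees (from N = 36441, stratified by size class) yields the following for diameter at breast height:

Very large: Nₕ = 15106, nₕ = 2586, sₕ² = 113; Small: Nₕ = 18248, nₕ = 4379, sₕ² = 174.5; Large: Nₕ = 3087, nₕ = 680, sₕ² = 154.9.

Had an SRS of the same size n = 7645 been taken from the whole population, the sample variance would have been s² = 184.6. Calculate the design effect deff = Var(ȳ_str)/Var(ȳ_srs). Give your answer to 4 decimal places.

Var(ȳ_str) = Σ Wₕ²(1−fₕ)sₕ²/nₕ with Wₕ = Nₕ/36441:
  Very large: (15106/36441)²·(1−2586/15106)·113/2586 = 0.0062233347
  Small: (18248/36441)²·(1−4379/18248)·174.5/4379 = 0.0075945201
  Large: (3087/36441)²·(1−680/3087)·154.9/680 = 0.0012746022
  → Var(ȳ_str) = 0.015092457.
Var(ȳ_srs) = (1 − 7645/36441)·184.6/7645 = 0.019080778.
deff = 0.015092457 / 0.019080778 = 0.7910.

0.7910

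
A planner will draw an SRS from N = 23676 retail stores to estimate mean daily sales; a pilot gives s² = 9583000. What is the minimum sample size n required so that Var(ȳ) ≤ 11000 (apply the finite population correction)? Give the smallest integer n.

Without fpc, n₀ = s²/D = 9583000/11000 = 871.1818.
With fpc, (1 − n/N)·s²/n ≤ D requires n ≥ n₀/(1 + n₀/N) = 871.1818/(1 + 871.1818/23676) = 840.2635.
Rounding up, n = 841.

841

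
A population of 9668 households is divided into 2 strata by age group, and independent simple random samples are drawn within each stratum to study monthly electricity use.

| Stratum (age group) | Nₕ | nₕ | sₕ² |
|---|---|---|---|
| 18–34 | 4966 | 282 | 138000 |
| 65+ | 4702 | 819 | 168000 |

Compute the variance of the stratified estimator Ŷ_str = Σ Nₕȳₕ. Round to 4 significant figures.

1.513 × 10^10

Var(Ŷ_str) = Σₕ Nₕ²(1 − fₕ)sₕ²/nₕ.
18–34: 4966²·(1 − 282/4966)·138000/282 = 1.1382917 × 10^10.
65+: 4702²·(1 − 819/4702)·168000/819 = 3.7452033 × 10^9.
Sum = 1.512812 × 10^10.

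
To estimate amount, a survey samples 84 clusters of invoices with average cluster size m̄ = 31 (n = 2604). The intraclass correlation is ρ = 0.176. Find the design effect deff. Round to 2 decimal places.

6.28

deff = 1 + (31 − 1)·0.176 = 1 + 5.28 = 6.28.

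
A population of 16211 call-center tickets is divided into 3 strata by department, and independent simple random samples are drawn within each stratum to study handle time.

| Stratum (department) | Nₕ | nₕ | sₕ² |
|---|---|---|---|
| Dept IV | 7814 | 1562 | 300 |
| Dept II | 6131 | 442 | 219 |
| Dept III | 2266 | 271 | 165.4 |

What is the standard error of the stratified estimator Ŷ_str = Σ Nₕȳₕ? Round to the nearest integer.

Var(Ŷ_str) = Σₕ Nₕ²(1 − fₕ)sₕ²/nₕ.
Dept IV: 7814²·(1 − 1562/7814)·300/1562 = 9.3828031 × 10^6.
Dept II: 6131²·(1 − 442/6131)·219/442 = 1.7281805 × 10^7.
Dept III: 2266²·(1 − 271/2266)·165.4/271 = 2.75911 × 10^6.
Sum = 2.9423718 × 10^7.
SE = √(2.9423718 × 10^7) = 5424.

5424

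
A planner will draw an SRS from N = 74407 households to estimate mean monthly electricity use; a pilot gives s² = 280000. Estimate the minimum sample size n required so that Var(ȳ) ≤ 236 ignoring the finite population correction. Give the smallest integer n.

1187

Without fpc, n₀ = s²/D = 280000/236 = 1186.4407.
Rounding up, n = 1187.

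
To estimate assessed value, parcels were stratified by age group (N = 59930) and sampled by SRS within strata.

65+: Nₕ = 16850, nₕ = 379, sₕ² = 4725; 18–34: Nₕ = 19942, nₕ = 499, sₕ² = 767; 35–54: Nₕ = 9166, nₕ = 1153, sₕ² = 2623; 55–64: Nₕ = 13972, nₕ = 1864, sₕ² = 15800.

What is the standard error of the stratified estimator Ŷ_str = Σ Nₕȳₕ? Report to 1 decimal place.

Var(Ŷ_str) = Σₕ Nₕ²(1 − fₕ)sₕ²/nₕ.
65+: 16850²·(1 − 379/16850)·4725/379 = 3.4600508 × 10^9.
18–34: 19942²·(1 − 499/19942)·767/499 = 5.959733 × 10^8.
35–54: 9166²·(1 − 1153/9166)·2623/1153 = 1.6708751 × 10^8.
55–64: 13972²·(1 − 1864/13972)·15800/1864 = 1.4339769 × 10^9.
Sum = 5.6570885 × 10^9.
SE = √(5.6570885 × 10^9) = 75213.6.

75213.6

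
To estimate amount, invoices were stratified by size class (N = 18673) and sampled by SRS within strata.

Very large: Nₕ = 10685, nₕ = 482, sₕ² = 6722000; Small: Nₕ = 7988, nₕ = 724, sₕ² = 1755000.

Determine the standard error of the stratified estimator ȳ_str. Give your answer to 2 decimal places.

69.02

Var(ȳ_str) = Σₕ Wₕ²(1 − fₕ)sₕ²/nₕ with Wₕ = Nₕ/N, N = 18673.
Very large: Wₕ = 0.57221657; term = 0.57221657²·(1 − 0.04510997)·6722000/482 = 4360.3936.
Small: Wₕ = 0.42778343; term = 0.42778343²·(1 − 0.09063595)·1755000/724 = 403.38919.
Sum = 4763.7828.
SE = √(4763.7828) = 69.02.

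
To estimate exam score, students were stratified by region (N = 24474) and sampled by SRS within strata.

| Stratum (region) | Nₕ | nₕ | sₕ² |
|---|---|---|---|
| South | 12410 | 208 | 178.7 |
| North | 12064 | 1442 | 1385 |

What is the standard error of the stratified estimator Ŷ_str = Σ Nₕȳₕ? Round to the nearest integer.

15911

Var(Ŷ_str) = Σₕ Nₕ²(1 − fₕ)sₕ²/nₕ.
South: 12410²·(1 − 208/12410)·178.7/208 = 1.3009602 × 10^8.
North: 12064²·(1 − 1442/12064)·1385/1442 = 1.2307848 × 10^8.
Sum = 2.531745 × 10^8.
SE = √(2.531745 × 10^8) = 15911.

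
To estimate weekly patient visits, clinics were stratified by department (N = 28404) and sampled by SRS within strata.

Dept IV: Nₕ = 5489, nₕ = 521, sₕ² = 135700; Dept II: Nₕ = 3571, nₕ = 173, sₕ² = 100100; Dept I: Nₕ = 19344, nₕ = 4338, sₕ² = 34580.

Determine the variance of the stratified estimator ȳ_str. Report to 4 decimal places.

Var(ȳ_str) = Σₕ Wₕ²(1 − fₕ)sₕ²/nₕ with Wₕ = Nₕ/N, N = 28404.
Dept IV: Wₕ = 0.19324743; term = 0.19324743²·(1 − 0.09491711)·135700/521 = 8.803552.
Dept II: Wₕ = 0.12572173; term = 0.12572173²·(1 − 0.04844581)·100100/173 = 8.7024631.
Dept I: Wₕ = 0.68103084; term = 0.68103084²·(1 − 0.22425558)·34580/4338 = 2.8680562.
Sum = 20.374071.

20.3741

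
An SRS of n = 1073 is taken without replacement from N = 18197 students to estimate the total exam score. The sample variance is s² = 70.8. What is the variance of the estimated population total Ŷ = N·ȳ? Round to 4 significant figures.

Var(Ŷ) = N²·Var(ȳ) = N²·(1 − n/N)·s²/n.
f = 1073/18197 = 0.05896576; Var(ȳ) = 0.94103424·70.8/1073 = 0.062092473.
Var(Ŷ) = 18197² · 0.062092473 = 2.0560731 × 10^7.

2.056 × 10^7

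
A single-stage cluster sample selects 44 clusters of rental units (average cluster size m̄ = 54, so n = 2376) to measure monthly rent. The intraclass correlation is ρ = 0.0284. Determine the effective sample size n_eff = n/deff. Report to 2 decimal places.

deff = 1 + (54 − 1)·0.0284 = 1 + 1.5052 = 2.5052.
n_eff = 2376 / 2.5052 = 948.43.

948.43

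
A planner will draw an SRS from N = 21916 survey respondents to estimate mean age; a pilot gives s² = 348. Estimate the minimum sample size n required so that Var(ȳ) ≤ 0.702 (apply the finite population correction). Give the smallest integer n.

Without fpc, n₀ = s²/D = 348/0.702 = 495.7265.
With fpc, (1 − n/N)·s²/n ≤ D requires n ≥ n₀/(1 + n₀/N) = 495.7265/(1 + 495.7265/21916) = 484.7615.
Rounding up, n = 485.

485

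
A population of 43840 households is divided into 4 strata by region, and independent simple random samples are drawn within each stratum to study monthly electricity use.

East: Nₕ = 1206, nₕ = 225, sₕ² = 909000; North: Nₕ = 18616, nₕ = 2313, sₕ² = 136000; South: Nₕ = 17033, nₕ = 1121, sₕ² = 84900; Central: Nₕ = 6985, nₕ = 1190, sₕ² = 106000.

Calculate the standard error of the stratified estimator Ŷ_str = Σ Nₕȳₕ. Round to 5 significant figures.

Var(Ŷ_str) = Σₕ Nₕ²(1 − fₕ)sₕ²/nₕ.
East: 1206²·(1 − 225/1206)·909000/225 = 4.7796674 × 10^9.
North: 18616²·(1 − 2313/18616)·136000/2313 = 1.7845026 × 10^10.
South: 17033²·(1 − 1121/17033)·84900/1121 = 2.0526646 × 10^10.
Central: 6985²·(1 − 1190/6985)·106000/1190 = 3.60561 × 10^9.
Sum = 4.6756949 × 10^10.
SE = √(4.6756949 × 10^10) = 216230.

216230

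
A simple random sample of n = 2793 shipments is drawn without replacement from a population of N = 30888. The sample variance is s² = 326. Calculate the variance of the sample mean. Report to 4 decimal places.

Under SRS without replacement, Var(ȳ) = (1 − f)·s²/n with f = n/N = 2793/30888 = 0.09042347.
Var(ȳ) = (1 − 0.09042347)·326/2793 = 0.90957653·0.11672037 = 0.10616611.

0.1062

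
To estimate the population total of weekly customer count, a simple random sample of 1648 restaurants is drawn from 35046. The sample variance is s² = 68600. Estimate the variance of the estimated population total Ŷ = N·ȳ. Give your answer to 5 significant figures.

Var(Ŷ) = N²·Var(ȳ) = N²·(1 − n/N)·s²/n.
f = 1648/35046 = 0.04702391; Var(ȳ) = 0.95297609·68600/1648 = 39.668786.
Var(Ŷ) = 35046² · 39.668786 = 4.872208 × 10^10.

4.8722 × 10^10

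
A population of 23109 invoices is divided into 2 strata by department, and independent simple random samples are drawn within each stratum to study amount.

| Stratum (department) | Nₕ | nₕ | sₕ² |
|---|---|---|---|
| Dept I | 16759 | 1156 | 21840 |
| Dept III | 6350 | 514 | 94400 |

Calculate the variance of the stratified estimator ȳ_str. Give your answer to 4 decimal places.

21.9959

Var(ȳ_str) = Σₕ Wₕ²(1 − fₕ)sₕ²/nₕ with Wₕ = Nₕ/N, N = 23109.
Dept I: Wₕ = 0.72521528; term = 0.72521528²·(1 − 0.06897786)·21840/1156 = 9.2510005.
Dept III: Wₕ = 0.27478472; term = 0.27478472²·(1 − 0.08094488)·94400/514 = 12.744875.
Sum = 21.995876.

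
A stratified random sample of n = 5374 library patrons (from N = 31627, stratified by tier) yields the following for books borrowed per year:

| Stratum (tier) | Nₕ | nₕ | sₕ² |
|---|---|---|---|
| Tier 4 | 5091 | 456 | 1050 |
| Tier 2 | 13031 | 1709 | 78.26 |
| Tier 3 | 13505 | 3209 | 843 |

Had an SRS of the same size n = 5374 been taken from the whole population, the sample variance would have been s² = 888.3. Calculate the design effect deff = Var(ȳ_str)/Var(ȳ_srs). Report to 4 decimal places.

Var(ȳ_str) = Σ Wₕ²(1−fₕ)sₕ²/nₕ with Wₕ = Nₕ/31627:
  Tier 4: (5091/31627)²·(1−456/5091)·1050/456 = 0.054320192
  Tier 2: (13031/31627)²·(1−1709/13031)·78.26/1709 = 0.0067543363
  Tier 3: (13505/31627)²·(1−3209/13505)·843/3209 = 0.036517832
  → Var(ȳ_str) = 0.09759236.
Var(ȳ_srs) = (1 − 5374/31627)·888.3/5374 = 0.13720911.
deff = 0.09759236 / 0.13720911 = 0.7113.

0.7113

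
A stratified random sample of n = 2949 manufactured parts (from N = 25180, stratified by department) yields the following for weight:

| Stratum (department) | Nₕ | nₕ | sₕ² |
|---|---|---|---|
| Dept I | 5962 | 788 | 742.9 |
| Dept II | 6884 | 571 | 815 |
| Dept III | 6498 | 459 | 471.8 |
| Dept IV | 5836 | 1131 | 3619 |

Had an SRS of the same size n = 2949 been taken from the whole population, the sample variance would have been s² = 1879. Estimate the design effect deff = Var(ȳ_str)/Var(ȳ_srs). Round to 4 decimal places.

Var(ȳ_str) = Σ Wₕ²(1−fₕ)sₕ²/nₕ with Wₕ = Nₕ/25180:
  Dept I: (5962/25180)²·(1−788/5962)·742.9/788 = 0.045868135
  Dept II: (6884/25180)²·(1−571/6884)·815/571 = 0.097833299
  Dept III: (6498/25180)²·(1−459/6498)·471.8/459 = 0.063617784
  Dept IV: (5836/25180)²·(1−1131/5836)·3619/1131 = 0.13857645
  → Var(ȳ_str) = 0.34589567.
Var(ȳ_srs) = (1 − 2949/25180)·1879/2949 = 0.56254242.
deff = 0.34589567 / 0.56254242 = 0.6149.

0.6149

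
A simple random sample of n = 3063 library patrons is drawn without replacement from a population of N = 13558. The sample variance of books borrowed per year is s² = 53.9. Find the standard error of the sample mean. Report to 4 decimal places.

Under SRS without replacement, Var(ȳ) = (1 − f)·s²/n with f = n/N = 3063/13558 = 0.22591828.
Var(ȳ) = (1 − 0.22591828)·53.9/3063 = 0.77408172·0.017597127 = 0.013621614.
SE(ȳ) = √(0.013621614) = 0.1167.

0.1167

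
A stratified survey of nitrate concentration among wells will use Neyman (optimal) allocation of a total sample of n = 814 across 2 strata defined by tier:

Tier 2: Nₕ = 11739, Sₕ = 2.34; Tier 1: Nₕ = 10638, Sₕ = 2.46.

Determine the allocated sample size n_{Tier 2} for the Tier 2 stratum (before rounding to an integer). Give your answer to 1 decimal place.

Neyman allocation: nₕ = n·NₕSₕ / Σⱼ NⱼSⱼ.
Σ NⱼSⱼ = 11739·2.34 + 10638·2.46 = 53638.74.
n_{Tier 2} = 814·11739·2.34 / 53638.74 = 416.9.

416.9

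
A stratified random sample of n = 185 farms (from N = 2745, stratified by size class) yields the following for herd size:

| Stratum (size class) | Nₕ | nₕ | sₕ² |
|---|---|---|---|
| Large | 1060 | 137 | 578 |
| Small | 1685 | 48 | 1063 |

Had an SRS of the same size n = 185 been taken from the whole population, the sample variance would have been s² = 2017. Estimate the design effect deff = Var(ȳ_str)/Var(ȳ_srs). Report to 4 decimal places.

Var(ȳ_str) = Σ Wₕ²(1−fₕ)sₕ²/nₕ with Wₕ = Nₕ/2745:
  Large: (1060/2745)²·(1−137/1060)·578/137 = 0.54781023
  Small: (1685/2745)²·(1−48/1685)·1063/48 = 8.1069205
  → Var(ȳ_str) = 8.6547307.
Var(ȳ_srs) = (1 − 185/2745)·2017/185 = 10.167912.
deff = 8.6547307 / 10.167912 = 0.8512.

0.8512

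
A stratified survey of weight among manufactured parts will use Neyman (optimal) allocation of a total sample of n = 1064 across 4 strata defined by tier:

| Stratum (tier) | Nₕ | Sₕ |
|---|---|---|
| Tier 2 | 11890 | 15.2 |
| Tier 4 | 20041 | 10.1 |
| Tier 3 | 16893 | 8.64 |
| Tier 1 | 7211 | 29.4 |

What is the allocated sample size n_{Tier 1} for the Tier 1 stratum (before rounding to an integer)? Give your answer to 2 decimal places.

304.37

Neyman allocation: nₕ = n·NₕSₕ / Σⱼ NⱼSⱼ.
Σ NⱼSⱼ = 11890·15.2 + 20041·10.1 + 16893·8.64 + 7211·29.4 = 741101.02.
n_{Tier 1} = 1064·7211·29.4 / 741101.02 = 304.37.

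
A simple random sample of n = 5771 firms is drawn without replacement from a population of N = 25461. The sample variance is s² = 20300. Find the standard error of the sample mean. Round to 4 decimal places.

Under SRS without replacement, Var(ȳ) = (1 − f)·s²/n with f = n/N = 5771/25461 = 0.22666038.
Var(ȳ) = (1 − 0.22666038)·20300/5771 = 0.77333962·3.5175879 = 2.7202901.
SE(ȳ) = √(2.7202901) = 1.6493.

1.6493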